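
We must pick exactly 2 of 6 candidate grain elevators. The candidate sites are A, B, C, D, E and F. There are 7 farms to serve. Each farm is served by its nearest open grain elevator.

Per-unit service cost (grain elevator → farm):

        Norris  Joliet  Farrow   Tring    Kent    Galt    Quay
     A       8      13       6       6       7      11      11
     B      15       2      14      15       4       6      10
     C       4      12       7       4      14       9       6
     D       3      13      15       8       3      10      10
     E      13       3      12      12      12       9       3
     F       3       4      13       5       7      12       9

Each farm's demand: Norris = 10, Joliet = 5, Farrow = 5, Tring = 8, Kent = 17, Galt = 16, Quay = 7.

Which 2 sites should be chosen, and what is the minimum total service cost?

With exactly 2 open, each farm uses its cheapest among the chosen.
{B, C}: Norris→C 4·10=40, Joliet→B 2·5=10, Farrow→C 7·5=35, Tring→C 4·8=32, Kent→B 4·17=68, Galt→B 6·16=96, Quay→C 6·7=42. Service cost 323.
{B, F}: service cost 372
{D, E}: service cost 385
Among all 15 size-2 choices, {B, C} is lowest.

Choose B and C; total service cost 323.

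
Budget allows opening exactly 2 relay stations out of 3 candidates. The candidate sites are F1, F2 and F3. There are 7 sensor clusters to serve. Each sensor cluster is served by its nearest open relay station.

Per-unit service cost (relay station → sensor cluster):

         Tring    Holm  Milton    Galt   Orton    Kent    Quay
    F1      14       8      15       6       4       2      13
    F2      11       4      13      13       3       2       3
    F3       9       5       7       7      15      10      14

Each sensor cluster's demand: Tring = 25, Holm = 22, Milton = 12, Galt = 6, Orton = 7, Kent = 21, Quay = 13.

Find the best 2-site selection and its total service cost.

With exactly 2 open, each sensor cluster uses its cheapest among the chosen.
{F2, F3}: Tring→F3 9·25=225, Holm→F2 4·22=88, Milton→F3 7·12=84, Galt→F3 7·6=42, Orton→F2 3·7=21, Kent→F2 2·21=42, Quay→F2 3·13=39. Service cost 541.
{F1, F2}: service cost 657
{F1, F3}: service cost 694
Among all 3 size-2 choices, {F2, F3} is lowest.

Choose F2 and F3; total service cost 541.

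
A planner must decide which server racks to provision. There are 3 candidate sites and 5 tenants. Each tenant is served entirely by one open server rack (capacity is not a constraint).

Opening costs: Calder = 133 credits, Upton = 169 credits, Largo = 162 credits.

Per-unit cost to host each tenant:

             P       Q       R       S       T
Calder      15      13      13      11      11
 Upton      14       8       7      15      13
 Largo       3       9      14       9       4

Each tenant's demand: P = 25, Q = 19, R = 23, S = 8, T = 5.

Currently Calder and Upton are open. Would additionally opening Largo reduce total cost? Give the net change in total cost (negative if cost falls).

Yes — net change −164 (cost falls by 164).

Current service cost with {Calder, Upton}: 806.
Adding Largo: each tenant re-picks its cheapest; new service cost 480, saving 326.
Extra fixed cost: 162. Net change = 162 − 326 = -164.
(Totals: 1108 → 944.)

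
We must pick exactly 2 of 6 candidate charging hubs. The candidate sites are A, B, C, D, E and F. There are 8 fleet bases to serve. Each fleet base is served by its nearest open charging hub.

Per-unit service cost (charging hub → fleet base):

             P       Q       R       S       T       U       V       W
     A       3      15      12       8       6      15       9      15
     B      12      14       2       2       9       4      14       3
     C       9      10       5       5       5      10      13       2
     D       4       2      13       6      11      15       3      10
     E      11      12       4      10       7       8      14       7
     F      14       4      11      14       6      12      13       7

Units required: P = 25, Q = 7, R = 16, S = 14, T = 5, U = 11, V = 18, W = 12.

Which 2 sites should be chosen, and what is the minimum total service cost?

Choose B and D; total service cost 353.

With exactly 2 open, each fleet base uses its cheapest among the chosen.
{B, D}: P→D 4·25=100, Q→D 2·7=14, R→B 2·16=32, S→B 2·14=28, T→B 9·5=45, U→B 4·11=44, V→D 3·18=54, W→B 3·12=36. Service cost 353.
{C, D}: service cost 477
{A, B}: service cost 505
Among all 15 size-2 choices, {B, D} is lowest.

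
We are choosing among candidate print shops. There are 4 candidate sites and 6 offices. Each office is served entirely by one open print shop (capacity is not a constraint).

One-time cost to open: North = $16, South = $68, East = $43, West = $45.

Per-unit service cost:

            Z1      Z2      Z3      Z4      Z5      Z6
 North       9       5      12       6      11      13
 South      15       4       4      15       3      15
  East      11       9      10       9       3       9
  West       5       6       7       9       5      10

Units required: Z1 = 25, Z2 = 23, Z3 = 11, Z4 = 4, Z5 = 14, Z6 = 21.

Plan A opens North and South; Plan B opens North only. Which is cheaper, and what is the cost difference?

Plan A: {North, South}: Z1→North 9·25=225, Z2→South 4·23=92, Z3→South 4·11=44, Z4→North 6·4=24, Z5→South 3·14=42, Z6→North 13·21=273. Service 700; fixed 84; total 784.
Plan B: {North}: Z1→North 9·25=225, Z2→North 5·23=115, Z3→North 12·11=132, Z4→North 6·4=24, Z5→North 11·14=154, Z6→North 13·21=273. Service 923; fixed 16; total 939.
Difference: |784 − 939| = 155.

Plan A is cheaper by 155.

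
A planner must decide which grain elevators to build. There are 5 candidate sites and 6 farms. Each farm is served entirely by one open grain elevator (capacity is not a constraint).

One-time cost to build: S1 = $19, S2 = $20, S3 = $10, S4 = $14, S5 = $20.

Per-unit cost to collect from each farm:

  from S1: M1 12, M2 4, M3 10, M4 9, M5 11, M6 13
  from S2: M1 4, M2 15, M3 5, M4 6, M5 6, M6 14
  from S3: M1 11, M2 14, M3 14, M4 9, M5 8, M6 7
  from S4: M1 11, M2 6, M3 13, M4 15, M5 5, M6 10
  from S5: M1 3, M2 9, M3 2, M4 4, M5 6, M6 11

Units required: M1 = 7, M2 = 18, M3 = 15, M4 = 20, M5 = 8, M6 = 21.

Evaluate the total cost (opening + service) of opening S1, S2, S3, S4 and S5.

Each farm is assigned to its cheapest site among the open ones.
{S1, S2, S3, S4, S5}: M1→S5 3·7=21, M2→S1 4·18=72, M3→S5 2·15=30, M4→S5 4·20=80, M5→S4 5·8=40, M6→S3 7·21=147. Service 390; fixed 83; total 473.

Total cost: 473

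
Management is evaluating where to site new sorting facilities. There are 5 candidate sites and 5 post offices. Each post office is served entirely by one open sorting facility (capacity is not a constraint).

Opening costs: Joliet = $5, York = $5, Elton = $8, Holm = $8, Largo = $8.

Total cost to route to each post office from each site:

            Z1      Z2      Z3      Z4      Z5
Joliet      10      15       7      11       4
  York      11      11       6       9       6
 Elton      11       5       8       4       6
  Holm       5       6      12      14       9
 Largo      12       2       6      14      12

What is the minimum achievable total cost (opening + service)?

Minimum total cost: 42

For any fixed open set, each post office goes to its cheapest open site; total = fixed + service.
{Elton}: Z1→Elton 11, Z2→Elton 5, Z3→Elton 8, Z4→Elton 4, Z5→Elton 6. Service 34; fixed 8; total 42.
{Joliet, Elton}: service 30 + fixed 13 = 43
{Elton, Holm}: Z1→Holm 5, Z2→Elton 5, Z3→Elton 8, Z4→Elton 4, Z5→Elton 6. Service 28; fixed 16; total 44.
{Joliet, York, Elton, Holm, Largo}: Z1→Holm 5, Z2→Largo 2, Z3→York 6, Z4→Elton 4, Z5→Joliet 4. Service 21; fixed 34; total 55.
No other subset beats 42.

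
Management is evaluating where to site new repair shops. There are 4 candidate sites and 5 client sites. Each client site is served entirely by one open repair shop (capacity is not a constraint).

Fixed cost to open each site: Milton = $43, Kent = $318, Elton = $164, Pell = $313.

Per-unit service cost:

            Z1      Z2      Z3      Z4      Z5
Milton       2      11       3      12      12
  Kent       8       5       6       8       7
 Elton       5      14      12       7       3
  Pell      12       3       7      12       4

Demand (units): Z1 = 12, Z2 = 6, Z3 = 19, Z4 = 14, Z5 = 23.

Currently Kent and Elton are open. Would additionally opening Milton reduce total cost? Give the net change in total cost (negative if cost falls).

Yes — net change −50 (cost falls by 50).

Current service cost with {Kent, Elton}: 371.
Adding Milton: each client site re-picks its cheapest; new service cost 278, saving 93.
Extra fixed cost: 43. Net change = 43 − 93 = -50.
(Totals: 853 → 803.)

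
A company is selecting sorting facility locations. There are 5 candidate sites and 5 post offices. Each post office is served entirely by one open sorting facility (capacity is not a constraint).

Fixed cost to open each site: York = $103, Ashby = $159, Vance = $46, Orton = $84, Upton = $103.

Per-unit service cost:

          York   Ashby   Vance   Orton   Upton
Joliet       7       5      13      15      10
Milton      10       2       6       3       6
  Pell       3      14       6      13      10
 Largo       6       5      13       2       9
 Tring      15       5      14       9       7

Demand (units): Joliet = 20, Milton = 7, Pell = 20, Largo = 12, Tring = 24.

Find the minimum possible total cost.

Minimum total cost: 616

For any fixed open set, each post office goes to its cheapest open site; total = fixed + service.
{York, Ashby}: Joliet→Ashby 5·20=100, Milton→Ashby 2·7=14, Pell→York 3·20=60, Largo→Ashby 5·12=60, Tring→Ashby 5·24=120. Service 354; fixed 262; total 616.
{Ashby, Vance}: service 414 + fixed 205 = 619
{York, Orton}: service 461 + fixed 187 = 648
{York, Ashby, Vance, Orton, Upton}: Joliet→Ashby 5·20=100, Milton→Ashby 2·7=14, Pell→York 3·20=60, Largo→Orton 2·12=24, Tring→Ashby 5·24=120. Service 318; fixed 495; total 813.
No other subset beats 616.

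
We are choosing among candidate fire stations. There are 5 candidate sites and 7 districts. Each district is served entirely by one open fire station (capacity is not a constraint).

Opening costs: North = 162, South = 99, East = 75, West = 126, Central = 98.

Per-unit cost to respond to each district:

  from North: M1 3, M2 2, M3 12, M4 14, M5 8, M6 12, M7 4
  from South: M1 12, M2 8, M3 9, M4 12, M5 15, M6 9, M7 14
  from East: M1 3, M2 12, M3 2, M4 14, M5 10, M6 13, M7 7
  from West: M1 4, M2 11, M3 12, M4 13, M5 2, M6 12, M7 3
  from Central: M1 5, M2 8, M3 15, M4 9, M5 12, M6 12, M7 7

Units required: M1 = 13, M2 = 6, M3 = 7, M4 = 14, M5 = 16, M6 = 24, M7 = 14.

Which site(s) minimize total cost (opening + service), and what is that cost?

For any fixed open set, each district goes to its cheapest open site; total = fixed + service.
{South, West}: M1→West 4·13=52, M2→South 8·6=48, M3→South 9·7=63, M4→South 12·14=168, M5→West 2·16=32, M6→South 9·24=216, M7→West 3·14=42. Service 621; fixed 225; total 846.
{South, East, West}: M1→East 3·13=39, M2→South 8·6=48, M3→East 2·7=14, M4→South 12·14=168, M5→West 2·16=32, M6→South 9·24=216, M7→West 3·14=42. Service 559; fixed 300; total 859.
{East, West}: M1→East 3·13=39, M2→West 11·6=66, M3→East 2·7=14, M4→West 13·14=182, M5→West 2·16=32, M6→West 12·24=288, M7→West 3·14=42. Service 663; fixed 201; total 864.
{North, South, East, West, Central}: service 481 + fixed 560 = 1041
No other subset beats 846.

Open South and West; minimum total cost 846.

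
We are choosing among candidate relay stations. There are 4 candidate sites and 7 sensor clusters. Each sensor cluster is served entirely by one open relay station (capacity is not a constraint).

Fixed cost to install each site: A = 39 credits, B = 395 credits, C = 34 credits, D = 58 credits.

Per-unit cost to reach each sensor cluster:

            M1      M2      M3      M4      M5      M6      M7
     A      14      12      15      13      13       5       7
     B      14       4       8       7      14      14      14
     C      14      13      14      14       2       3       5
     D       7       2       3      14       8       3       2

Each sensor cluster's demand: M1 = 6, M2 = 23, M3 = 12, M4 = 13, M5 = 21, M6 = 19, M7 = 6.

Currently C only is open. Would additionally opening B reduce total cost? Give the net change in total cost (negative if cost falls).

Current service cost with {C}: 862.
Adding B: each sensor cluster re-picks its cheapest; new service cost 492, saving 370.
Extra fixed cost: 395. Net change = 395 − 370 = 25.
(Totals: 896 → 921.)

No — net change +25 (cost rises by 25).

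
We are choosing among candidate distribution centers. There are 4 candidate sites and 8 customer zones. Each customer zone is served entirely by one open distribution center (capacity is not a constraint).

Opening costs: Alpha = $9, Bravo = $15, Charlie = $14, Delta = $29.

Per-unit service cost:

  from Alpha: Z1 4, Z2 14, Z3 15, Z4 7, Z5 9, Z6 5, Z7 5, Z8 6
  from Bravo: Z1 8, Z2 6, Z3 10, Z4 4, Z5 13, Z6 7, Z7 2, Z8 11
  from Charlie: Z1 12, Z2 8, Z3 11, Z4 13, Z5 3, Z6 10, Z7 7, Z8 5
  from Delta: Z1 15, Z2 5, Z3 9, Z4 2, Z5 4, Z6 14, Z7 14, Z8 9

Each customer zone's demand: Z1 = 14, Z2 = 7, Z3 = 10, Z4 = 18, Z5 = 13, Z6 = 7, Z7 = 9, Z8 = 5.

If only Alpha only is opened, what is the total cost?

Each customer zone is assigned to its cheapest site among the open ones.
{Alpha}: Z1→Alpha 4·14=56, Z2→Alpha 14·7=98, Z3→Alpha 15·10=150, Z4→Alpha 7·18=126, Z5→Alpha 9·13=117, Z6→Alpha 5·7=35, Z7→Alpha 5·9=45, Z8→Alpha 6·5=30. Service 657; fixed 9; total 666.

Total cost: 666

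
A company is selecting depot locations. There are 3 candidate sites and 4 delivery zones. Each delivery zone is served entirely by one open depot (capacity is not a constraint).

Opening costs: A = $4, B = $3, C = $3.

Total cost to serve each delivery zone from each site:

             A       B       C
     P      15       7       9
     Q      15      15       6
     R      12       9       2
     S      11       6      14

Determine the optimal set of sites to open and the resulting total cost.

Open B and C; minimum total cost 27.

For any fixed open set, each delivery zone goes to its cheapest open site; total = fixed + service.
{B, C}: P→B 7, Q→C 6, R→C 2, S→B 6. Service 21; fixed 6; total 27.
{A, B, C}: P→B 7, Q→C 6, R→C 2, S→B 6. Service 21; fixed 10; total 31.
{C}: P→C 9, Q→C 6, R→C 2, S→C 14. Service 31; fixed 3; total 34.
{B}: service 37 + fixed 3 = 40
No other subset beats 27.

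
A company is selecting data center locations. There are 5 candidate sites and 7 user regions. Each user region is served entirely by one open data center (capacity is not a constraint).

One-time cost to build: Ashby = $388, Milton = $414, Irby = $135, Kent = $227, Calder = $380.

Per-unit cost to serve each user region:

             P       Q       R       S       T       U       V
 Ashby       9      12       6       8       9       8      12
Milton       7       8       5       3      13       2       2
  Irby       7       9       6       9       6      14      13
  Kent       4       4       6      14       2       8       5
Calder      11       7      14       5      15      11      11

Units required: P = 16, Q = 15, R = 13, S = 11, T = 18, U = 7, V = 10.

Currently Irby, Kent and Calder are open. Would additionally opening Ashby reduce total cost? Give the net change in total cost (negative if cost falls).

No — net change +388 (cost rises by 388).

Current service cost with {Irby, Kent, Calder}: 399.
Adding Ashby: each user region re-picks its cheapest; new service cost 399, saving 0.
Extra fixed cost: 388. Net change = 388 − 0 = 388.
(Totals: 1141 → 1529.)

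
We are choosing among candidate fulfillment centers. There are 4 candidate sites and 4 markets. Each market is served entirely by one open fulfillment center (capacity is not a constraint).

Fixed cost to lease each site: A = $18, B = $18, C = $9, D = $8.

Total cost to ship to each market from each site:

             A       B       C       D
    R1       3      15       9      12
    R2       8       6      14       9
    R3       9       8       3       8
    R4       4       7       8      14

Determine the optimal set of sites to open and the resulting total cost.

For any fixed open set, each market goes to its cheapest open site; total = fixed + service.
{A}: R1→A 3, R2→A 8, R3→A 9, R4→A 4. Service 24; fixed 18; total 42.
{C}: service 34 + fixed 9 = 43
{A, C}: service 18 + fixed 27 = 45
{A, B, C, D}: service 16 + fixed 53 = 69
(All 15 nonempty subsets were checked; A only is lowest.)

Open A only; minimum total cost 42.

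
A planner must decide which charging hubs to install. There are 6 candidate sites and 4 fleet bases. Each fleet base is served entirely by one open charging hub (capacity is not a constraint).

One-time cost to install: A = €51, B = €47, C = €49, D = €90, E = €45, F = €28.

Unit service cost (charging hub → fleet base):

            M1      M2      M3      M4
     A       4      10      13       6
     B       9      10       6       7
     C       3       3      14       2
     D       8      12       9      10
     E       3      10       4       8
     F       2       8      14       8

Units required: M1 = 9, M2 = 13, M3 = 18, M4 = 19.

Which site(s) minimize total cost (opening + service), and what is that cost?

Open C and E; minimum total cost 270.

For any fixed open set, each fleet base goes to its cheapest open site; total = fixed + service.
{C, E}: M1→C 3·9=27, M2→C 3·13=39, M3→E 4·18=72, M4→C 2·19=38. Service 176; fixed 94; total 270.
{C, E, F}: M1→F 2·9=18, M2→C 3·13=39, M3→E 4·18=72, M4→C 2·19=38. Service 167; fixed 122; total 289.
{B, C}: service 212 + fixed 96 = 308
{A, B, C, D, E, F}: service 167 + fixed 310 = 477
No other subset beats 270.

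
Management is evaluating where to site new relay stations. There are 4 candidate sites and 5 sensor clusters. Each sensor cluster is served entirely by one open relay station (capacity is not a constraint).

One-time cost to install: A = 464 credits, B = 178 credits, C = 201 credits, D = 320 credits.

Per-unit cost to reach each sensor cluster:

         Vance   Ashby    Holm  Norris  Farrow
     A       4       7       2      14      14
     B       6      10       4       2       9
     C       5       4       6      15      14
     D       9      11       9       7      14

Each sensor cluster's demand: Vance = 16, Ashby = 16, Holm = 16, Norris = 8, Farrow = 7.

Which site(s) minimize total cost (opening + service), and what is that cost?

For any fixed open set, each sensor cluster goes to its cheapest open site; total = fixed + service.
{B}: Vance→B 6·16=96, Ashby→B 10·16=160, Holm→B 4·16=64, Norris→B 2·8=16, Farrow→B 9·7=63. Service 399; fixed 178; total 577.
{C}: service 458 + fixed 201 = 659
{B, C}: service 287 + fixed 379 = 666
{A, B, C, D}: service 239 + fixed 1163 = 1402
No other subset beats 577.

Open B only; minimum total cost 577.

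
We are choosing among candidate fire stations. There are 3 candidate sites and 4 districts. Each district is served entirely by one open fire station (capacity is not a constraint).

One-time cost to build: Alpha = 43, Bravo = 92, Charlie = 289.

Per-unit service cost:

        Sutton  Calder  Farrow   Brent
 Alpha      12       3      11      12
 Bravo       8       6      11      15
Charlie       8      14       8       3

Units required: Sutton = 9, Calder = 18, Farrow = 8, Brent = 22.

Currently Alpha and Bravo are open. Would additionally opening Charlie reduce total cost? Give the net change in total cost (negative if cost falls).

Current service cost with {Alpha, Bravo}: 478.
Adding Charlie: each district re-picks its cheapest; new service cost 256, saving 222.
Extra fixed cost: 289. Net change = 289 − 222 = 67.
(Totals: 613 → 680.)

No — net change +67 (cost rises by 67).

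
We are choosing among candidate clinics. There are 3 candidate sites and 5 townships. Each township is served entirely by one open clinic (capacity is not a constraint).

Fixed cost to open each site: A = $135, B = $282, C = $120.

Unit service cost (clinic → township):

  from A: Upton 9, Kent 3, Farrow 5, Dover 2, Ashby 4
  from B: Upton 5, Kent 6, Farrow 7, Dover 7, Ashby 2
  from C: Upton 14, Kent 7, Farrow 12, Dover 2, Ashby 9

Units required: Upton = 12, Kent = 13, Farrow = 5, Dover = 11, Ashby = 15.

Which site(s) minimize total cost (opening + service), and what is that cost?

Open A only; minimum total cost 389.

For any fixed open set, each township goes to its cheapest open site; total = fixed + service.
{A}: Upton→A 9·12=108, Kent→A 3·13=39, Farrow→A 5·5=25, Dover→A 2·11=22, Ashby→A 4·15=60. Service 254; fixed 135; total 389.
{A, C}: service 254 + fixed 255 = 509
{B}: service 280 + fixed 282 = 562
{A, B, C}: service 176 + fixed 537 = 713
No other subset beats 389.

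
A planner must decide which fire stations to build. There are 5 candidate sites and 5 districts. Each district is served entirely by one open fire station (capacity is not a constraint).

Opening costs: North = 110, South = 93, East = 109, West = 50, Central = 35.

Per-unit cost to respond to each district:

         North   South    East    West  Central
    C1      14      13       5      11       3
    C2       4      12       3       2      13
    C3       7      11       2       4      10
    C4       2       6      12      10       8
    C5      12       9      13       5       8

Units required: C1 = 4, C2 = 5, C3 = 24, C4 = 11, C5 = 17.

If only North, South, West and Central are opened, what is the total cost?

Total cost: 513

Each district is assigned to its cheapest site among the open ones.
{North, South, West, Central}: C1→Central 3·4=12, C2→West 2·5=10, C3→West 4·24=96, C4→North 2·11=22, C5→West 5·17=85. Service 225; fixed 288; total 513.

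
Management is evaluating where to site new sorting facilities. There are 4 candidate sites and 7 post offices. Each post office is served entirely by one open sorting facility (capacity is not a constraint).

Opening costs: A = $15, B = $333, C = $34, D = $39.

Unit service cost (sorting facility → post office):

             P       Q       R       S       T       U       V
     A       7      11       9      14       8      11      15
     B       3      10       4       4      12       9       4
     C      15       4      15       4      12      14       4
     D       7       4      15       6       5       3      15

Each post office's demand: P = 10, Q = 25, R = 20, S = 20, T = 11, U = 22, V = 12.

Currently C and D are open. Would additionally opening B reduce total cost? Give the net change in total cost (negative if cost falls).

Current service cost with {C, D}: 719.
Adding B: each post office re-picks its cheapest; new service cost 459, saving 260.
Extra fixed cost: 333. Net change = 333 − 260 = 73.
(Totals: 792 → 865.)

No — net change +73 (cost rises by 73).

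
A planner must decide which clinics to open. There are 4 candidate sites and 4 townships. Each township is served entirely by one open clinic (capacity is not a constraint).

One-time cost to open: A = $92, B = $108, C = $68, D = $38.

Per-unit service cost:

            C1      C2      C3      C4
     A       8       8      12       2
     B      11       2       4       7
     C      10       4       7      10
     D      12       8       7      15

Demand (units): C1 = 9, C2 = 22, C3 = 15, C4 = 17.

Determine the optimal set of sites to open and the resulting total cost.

For any fixed open set, each township goes to its cheapest open site; total = fixed + service.
{A, B}: C1→A 8·9=72, C2→B 2·22=44, C3→B 4·15=60, C4→A 2·17=34. Service 210; fixed 200; total 410.
{B}: service 322 + fixed 108 = 430
{A, B, D}: service 210 + fixed 238 = 448
{A, B, C, D}: C1→A 8·9=72, C2→B 2·22=44, C3→B 4·15=60, C4→A 2·17=34. Service 210; fixed 306; total 516.
No other subset beats 410.

Open A and B; minimum total cost 410.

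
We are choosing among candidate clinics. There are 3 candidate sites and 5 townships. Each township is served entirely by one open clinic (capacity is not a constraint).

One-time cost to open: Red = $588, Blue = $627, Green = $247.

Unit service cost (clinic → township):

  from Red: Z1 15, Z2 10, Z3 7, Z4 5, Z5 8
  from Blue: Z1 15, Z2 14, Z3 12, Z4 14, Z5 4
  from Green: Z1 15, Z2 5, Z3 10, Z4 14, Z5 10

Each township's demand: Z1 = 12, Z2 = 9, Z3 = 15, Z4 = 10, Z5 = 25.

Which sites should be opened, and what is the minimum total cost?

For any fixed open set, each township goes to its cheapest open site; total = fixed + service.
{Green}: Z1→Green 15·12=180, Z2→Green 5·9=45, Z3→Green 10·15=150, Z4→Green 14·10=140, Z5→Green 10·25=250. Service 765; fixed 247; total 1012.
{Red}: service 625 + fixed 588 = 1213
{Blue}: service 726 + fixed 627 = 1353
{Red, Blue, Green}: service 480 + fixed 1462 = 1942
(All 7 nonempty subsets were checked; Green only is lowest.)

Open Green only; minimum total cost 1012.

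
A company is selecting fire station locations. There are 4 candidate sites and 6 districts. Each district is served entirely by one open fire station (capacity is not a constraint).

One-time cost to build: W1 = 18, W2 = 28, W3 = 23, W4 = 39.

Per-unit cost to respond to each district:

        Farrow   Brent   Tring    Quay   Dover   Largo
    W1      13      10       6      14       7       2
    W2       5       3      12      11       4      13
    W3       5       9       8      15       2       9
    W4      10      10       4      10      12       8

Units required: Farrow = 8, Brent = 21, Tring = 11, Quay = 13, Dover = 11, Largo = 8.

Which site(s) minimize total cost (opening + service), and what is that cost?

Open W1 and W2; minimum total cost 418.

For any fixed open set, each district goes to its cheapest open site; total = fixed + service.
{W1, W2}: Farrow→W2 5·8=40, Brent→W2 3·21=63, Tring→W1 6·11=66, Quay→W2 11·13=143, Dover→W2 4·11=44, Largo→W1 2·8=16. Service 372; fixed 46; total 418.
{W1, W2, W3}: Farrow→W2 5·8=40, Brent→W2 3·21=63, Tring→W1 6·11=66, Quay→W2 11·13=143, Dover→W3 2·11=22, Largo→W1 2·8=16. Service 350; fixed 69; total 419.
{W1, W2, W4}: service 337 + fixed 85 = 422
{W1, W2, W3, W4}: service 315 + fixed 108 = 423
No other subset beats 418.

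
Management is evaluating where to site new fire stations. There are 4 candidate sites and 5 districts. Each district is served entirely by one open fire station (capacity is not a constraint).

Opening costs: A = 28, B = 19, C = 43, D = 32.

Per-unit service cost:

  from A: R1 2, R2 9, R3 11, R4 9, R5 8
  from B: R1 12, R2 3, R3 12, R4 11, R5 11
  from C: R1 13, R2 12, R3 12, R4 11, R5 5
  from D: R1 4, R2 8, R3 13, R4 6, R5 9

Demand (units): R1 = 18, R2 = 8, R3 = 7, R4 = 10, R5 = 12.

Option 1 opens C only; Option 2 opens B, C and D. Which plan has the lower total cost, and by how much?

Option 1: {C}: R1→C 13·18=234, R2→C 12·8=96, R3→C 12·7=84, R4→C 11·10=110, R5→C 5·12=60. Service 584; fixed 43; total 627.
Option 2: {B, C, D}: R1→D 4·18=72, R2→B 3·8=24, R3→B 12·7=84, R4→D 6·10=60, R5→C 5·12=60. Service 300; fixed 94; total 394.
Difference: |627 − 394| = 233.

Option 2 is cheaper by 233.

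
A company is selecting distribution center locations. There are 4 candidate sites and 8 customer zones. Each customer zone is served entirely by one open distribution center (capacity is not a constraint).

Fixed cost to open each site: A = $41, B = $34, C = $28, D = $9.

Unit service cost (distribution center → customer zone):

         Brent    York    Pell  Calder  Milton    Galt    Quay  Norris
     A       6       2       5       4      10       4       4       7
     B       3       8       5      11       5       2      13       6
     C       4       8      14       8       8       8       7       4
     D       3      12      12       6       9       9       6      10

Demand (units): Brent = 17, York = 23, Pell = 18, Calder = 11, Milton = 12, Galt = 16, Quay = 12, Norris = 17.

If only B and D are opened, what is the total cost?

Total cost: 700

Each customer zone is assigned to its cheapest site among the open ones.
{B, D}: Brent→B 3·17=51, York→B 8·23=184, Pell→B 5·18=90, Calder→D 6·11=66, Milton→B 5·12=60, Galt→B 2·16=32, Quay→D 6·12=72, Norris→B 6·17=102. Service 657; fixed 43; total 700.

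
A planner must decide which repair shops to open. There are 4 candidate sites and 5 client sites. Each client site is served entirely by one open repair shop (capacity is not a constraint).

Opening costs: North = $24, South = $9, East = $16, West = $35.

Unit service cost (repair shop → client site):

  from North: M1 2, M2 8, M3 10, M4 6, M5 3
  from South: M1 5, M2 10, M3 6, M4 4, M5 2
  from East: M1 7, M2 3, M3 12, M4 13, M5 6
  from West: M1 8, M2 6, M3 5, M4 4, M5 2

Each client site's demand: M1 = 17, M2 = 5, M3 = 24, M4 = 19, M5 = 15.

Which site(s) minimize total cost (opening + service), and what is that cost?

Open North, South and East; minimum total cost 348.

For any fixed open set, each client site goes to its cheapest open site; total = fixed + service.
{North, South, East}: M1→North 2·17=34, M2→East 3·5=15, M3→South 6·24=144, M4→South 4·19=76, M5→South 2·15=30. Service 299; fixed 49; total 348.
{North, West}: service 290 + fixed 59 = 349
{North, East, West}: service 275 + fixed 75 = 350
{North, South, East, West}: service 275 + fixed 84 = 359
No other subset beats 348.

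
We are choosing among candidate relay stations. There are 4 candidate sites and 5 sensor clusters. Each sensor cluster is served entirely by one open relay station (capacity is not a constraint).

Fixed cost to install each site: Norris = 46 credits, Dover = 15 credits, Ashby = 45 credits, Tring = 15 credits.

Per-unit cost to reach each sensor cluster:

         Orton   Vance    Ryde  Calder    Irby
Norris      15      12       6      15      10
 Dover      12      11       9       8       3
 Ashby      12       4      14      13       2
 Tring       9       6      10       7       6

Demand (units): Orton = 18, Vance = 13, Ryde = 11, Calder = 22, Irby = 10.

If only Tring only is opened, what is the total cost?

Total cost: 579

Each sensor cluster is assigned to its cheapest site among the open ones.
{Tring}: Orton→Tring 9·18=162, Vance→Tring 6·13=78, Ryde→Tring 10·11=110, Calder→Tring 7·22=154, Irby→Tring 6·10=60. Service 564; fixed 15; total 579.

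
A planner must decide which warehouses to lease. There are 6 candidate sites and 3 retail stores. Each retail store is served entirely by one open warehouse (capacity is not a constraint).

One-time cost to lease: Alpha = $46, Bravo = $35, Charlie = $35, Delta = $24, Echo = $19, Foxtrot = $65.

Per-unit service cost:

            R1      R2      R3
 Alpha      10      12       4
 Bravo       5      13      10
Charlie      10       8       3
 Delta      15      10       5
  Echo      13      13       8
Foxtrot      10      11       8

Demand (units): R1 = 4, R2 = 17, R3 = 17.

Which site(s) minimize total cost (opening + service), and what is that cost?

For any fixed open set, each retail store goes to its cheapest open site; total = fixed + service.
{Charlie}: R1→Charlie 10·4=40, R2→Charlie 8·17=136, R3→Charlie 3·17=51. Service 227; fixed 35; total 262.
{Bravo, Charlie}: service 207 + fixed 70 = 277
{Charlie, Echo}: R1→Charlie 10·4=40, R2→Charlie 8·17=136, R3→Charlie 3·17=51. Service 227; fixed 54; total 281.
{Alpha, Bravo, Charlie, Delta, Echo, Foxtrot}: service 207 + fixed 224 = 431
No other subset beats 262.

Open Charlie only; minimum total cost 262.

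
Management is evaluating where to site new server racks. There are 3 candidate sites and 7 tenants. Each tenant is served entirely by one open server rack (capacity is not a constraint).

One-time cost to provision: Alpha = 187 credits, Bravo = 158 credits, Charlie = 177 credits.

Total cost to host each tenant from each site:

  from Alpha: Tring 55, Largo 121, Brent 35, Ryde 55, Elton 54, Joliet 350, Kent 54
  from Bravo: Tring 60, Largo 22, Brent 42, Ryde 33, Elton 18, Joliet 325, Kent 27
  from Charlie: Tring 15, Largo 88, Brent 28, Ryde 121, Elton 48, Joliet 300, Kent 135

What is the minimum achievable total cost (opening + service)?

For any fixed open set, each tenant goes to its cheapest open site; total = fixed + service.
{Bravo}: Tring→Bravo 60, Largo→Bravo 22, Brent→Bravo 42, Ryde→Bravo 33, Elton→Bravo 18, Joliet→Bravo 325, Kent→Bravo 27. Service 527; fixed 158; total 685.
{Bravo, Charlie}: Tring→Charlie 15, Largo→Bravo 22, Brent→Charlie 28, Ryde→Bravo 33, Elton→Bravo 18, Joliet→Charlie 300, Kent→Bravo 27. Service 443; fixed 335; total 778.
{Alpha, Bravo}: service 515 + fixed 345 = 860
{Alpha, Bravo, Charlie}: service 443 + fixed 522 = 965
No other subset beats 685.

Minimum total cost: 685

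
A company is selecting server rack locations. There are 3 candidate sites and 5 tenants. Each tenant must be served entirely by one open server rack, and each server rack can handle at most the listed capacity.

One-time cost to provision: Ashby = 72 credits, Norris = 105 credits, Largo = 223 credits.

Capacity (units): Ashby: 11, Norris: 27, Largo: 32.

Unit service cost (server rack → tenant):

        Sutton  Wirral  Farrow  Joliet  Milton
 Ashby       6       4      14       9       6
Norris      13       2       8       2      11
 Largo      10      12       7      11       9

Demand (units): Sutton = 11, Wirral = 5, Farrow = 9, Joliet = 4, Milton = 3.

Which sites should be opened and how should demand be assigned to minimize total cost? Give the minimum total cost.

Minimum total cost: 366

Open {Ashby, Norris}: Sutton→Ashby 6·11=66, Wirral→Norris 2·5=10, Farrow→Norris 8·9=72, Joliet→Norris 2·4=8, Milton→Norris 11·3=33.
Loads: Ashby carries 11/11, Norris carries 21/27. Service 189; fixed 177; total 366.
Next best feasible plan costs 438.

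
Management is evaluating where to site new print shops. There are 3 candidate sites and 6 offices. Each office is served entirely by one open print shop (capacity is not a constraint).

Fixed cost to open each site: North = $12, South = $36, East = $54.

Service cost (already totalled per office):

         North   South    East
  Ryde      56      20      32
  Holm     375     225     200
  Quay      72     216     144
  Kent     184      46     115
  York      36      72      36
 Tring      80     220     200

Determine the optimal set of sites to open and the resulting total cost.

Open North and South; minimum total cost 527.

For any fixed open set, each office goes to its cheapest open site; total = fixed + service.
{North, South}: Ryde→South 20, Holm→South 225, Quay→North 72, Kent→South 46, York→North 36, Tring→North 80. Service 479; fixed 48; total 527.
{North, South, East}: Ryde→South 20, Holm→East 200, Quay→North 72, Kent→South 46, York→North 36, Tring→North 80. Service 454; fixed 102; total 556.
{North, East}: service 535 + fixed 66 = 601
{North}: service 803 + fixed 12 = 815
No other subset beats 527.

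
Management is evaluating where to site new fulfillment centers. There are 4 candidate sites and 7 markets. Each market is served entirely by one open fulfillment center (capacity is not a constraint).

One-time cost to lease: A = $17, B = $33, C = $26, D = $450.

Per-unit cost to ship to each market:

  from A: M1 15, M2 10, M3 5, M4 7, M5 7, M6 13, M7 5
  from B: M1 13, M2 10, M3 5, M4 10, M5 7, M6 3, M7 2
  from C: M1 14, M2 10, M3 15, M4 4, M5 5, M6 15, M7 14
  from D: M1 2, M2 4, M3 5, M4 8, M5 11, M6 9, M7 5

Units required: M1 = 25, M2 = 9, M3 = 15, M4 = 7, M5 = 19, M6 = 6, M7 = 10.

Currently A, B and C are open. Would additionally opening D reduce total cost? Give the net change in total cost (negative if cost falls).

No — net change +121 (cost rises by 121).

Current service cost with {A, B, C}: 651.
Adding D: each market re-picks its cheapest; new service cost 322, saving 329.
Extra fixed cost: 450. Net change = 450 − 329 = 121.
(Totals: 727 → 848.)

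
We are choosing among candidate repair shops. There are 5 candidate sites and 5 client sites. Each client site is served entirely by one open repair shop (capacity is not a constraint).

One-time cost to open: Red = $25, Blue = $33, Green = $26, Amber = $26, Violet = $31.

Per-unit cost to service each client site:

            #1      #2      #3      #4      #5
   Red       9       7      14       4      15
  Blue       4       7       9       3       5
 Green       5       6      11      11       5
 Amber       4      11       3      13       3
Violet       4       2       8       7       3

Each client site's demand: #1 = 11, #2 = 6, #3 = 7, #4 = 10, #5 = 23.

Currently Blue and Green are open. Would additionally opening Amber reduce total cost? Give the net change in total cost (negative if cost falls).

Yes — net change −62 (cost falls by 62).

Current service cost with {Blue, Green}: 288.
Adding Amber: each client site re-picks its cheapest; new service cost 200, saving 88.
Extra fixed cost: 26. Net change = 26 − 88 = -62.
(Totals: 347 → 285.)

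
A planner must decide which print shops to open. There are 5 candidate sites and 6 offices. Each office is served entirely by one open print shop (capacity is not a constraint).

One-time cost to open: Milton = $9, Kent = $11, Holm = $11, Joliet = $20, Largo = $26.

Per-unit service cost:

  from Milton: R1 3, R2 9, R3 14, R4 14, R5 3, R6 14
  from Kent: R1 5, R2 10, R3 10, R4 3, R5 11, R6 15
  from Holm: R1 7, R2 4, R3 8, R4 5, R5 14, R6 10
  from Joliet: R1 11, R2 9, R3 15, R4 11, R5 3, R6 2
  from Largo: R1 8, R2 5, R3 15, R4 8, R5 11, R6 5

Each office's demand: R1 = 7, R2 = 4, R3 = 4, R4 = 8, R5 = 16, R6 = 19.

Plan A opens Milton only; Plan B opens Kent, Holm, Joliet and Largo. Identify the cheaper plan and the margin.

Plan A: {Milton}: R1→Milton 3·7=21, R2→Milton 9·4=36, R3→Milton 14·4=56, R4→Milton 14·8=112, R5→Milton 3·16=48, R6→Milton 14·19=266. Service 539; fixed 9; total 548.
Plan B: {Kent, Holm, Joliet, Largo}: R1→Kent 5·7=35, R2→Holm 4·4=16, R3→Holm 8·4=32, R4→Kent 3·8=24, R5→Joliet 3·16=48, R6→Joliet 2·19=38. Service 193; fixed 68; total 261.
Difference: |548 − 261| = 287.

Plan B is cheaper by 287.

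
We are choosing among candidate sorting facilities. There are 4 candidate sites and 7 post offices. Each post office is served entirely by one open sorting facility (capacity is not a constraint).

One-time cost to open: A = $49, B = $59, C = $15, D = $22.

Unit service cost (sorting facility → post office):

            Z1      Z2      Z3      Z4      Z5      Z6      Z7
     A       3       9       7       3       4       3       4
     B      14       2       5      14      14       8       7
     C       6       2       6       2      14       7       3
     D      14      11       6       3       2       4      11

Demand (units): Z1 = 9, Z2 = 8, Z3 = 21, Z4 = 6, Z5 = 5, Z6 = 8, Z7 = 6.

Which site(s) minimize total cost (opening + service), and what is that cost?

For any fixed open set, each post office goes to its cheapest open site; total = fixed + service.
{C, D}: Z1→C 6·9=54, Z2→C 2·8=16, Z3→C 6·21=126, Z4→C 2·6=12, Z5→D 2·5=10, Z6→D 4·8=32, Z7→C 3·6=18. Service 268; fixed 37; total 305.
{A, C}: service 243 + fixed 64 = 307
{A, C, D}: service 233 + fixed 86 = 319
{A, B, C, D}: Z1→A 3·9=27, Z2→B 2·8=16, Z3→B 5·21=105, Z4→C 2·6=12, Z5→D 2·5=10, Z6→A 3·8=24, Z7→C 3·6=18. Service 212; fixed 145; total 357.
(All 15 nonempty subsets were checked; C and D is lowest.)

Open C and D; minimum total cost 305.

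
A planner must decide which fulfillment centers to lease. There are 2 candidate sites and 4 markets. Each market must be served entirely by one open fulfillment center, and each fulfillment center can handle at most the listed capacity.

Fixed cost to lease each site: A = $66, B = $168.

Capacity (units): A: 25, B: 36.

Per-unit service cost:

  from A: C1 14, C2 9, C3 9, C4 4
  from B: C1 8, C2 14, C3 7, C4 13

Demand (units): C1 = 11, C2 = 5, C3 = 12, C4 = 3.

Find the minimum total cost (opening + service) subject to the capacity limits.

Minimum total cost: 449

Open {B}: C1→B 8·11=88, C2→B 14·5=70, C3→B 7·12=84, C4→B 13·3=39.
Loads: B carries 31/36. Service 281; fixed 168; total 449.
Next best feasible plan costs 463.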